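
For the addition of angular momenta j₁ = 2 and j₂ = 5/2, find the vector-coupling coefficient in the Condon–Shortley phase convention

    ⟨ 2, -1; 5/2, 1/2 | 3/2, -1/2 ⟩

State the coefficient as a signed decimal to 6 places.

√[4·3!1!2!/7! · 1!3!3!2!1!2!] = √(48/35)
  +(−1)^2/∏(2,1,1,1,0,1)! = 1/2  (running 1/2)
  +(−1)^3/∏(3,0,0,0,1,2)! = -1/12  (running 5/12)
⟨..|..⟩ = √(48/35)·(5/12) = +0.487950

+√(5/21) ≈ +0.487950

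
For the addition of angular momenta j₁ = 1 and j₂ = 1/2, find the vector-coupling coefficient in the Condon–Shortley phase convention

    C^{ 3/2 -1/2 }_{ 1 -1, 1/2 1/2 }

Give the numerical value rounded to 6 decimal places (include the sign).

j₁+j₂−J=0  J+j₁−j₂=2  J−j₁+j₂=1  j₁+j₂+J+1=4
(j₁±m₁, j₂±m₂, J±M) = (0,2,1,0,1,2)
P² = 4/3
sum k=0..0:
  [0] +1/2 = 1/2
S = 1/2
C² = P²·S² = 1/3 ; C = +0.577350

+0.577350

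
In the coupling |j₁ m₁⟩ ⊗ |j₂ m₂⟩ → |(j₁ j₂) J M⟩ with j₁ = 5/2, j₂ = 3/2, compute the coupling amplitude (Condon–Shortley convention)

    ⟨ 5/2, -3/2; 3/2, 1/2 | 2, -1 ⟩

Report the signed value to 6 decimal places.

triangle: 2!·3!·1!/7! = 12/5040
(j±m)!: 1!·4!·2!·1!·1!·3! = 288
prefactor² = (2J+1)·Δ·N² = 24/7
  k=1: −1/(1!·1!·3!·1!·0!·0!) = -1/6
  k=2: +1/(2!·0!·2!·0!·1!·1!) = 1/4
Σ = 1/12  ⇒  CG² = 24/7·1/12² = 1/42
CG = +√(1/42) = +0.154303

+√(1/42) ≈ +0.154303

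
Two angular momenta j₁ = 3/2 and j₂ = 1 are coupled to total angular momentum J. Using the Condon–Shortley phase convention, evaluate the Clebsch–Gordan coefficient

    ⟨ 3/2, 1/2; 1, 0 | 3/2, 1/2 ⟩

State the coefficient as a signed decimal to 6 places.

+√(1/15) = +0.258199

√[4·1!2!1!/5! · 2!1!1!1!2!1!] = √(4/15)
  +(−1)^0/∏(0,1,1,1,1,0)! = 1  (running 1)
  +(−1)^1/∏(1,0,0,0,2,1)! = -1/2  (running 1/2)
⟨..|..⟩ = √(4/15)·(1/2) = +0.258199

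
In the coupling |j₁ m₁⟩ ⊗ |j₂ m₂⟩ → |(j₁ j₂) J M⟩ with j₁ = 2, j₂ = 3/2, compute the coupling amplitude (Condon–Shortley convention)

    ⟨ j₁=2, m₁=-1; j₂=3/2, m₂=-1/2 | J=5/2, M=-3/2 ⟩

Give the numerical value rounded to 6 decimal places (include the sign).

-0.169031

j₁+j₂−J=1  J+j₁−j₂=3  J−j₁+j₂=2  j₁+j₂+J+1=7
(j₁±m₁, j₂±m₂, J±M) = (1,3,1,2,1,4)
P² = 144/35
sum k=0..1:
  [0] +1/6 = 1/6
  [1] −1/4 = -1/4
S = -1/12
C² = P²·S² = 1/35 ; C = -0.169031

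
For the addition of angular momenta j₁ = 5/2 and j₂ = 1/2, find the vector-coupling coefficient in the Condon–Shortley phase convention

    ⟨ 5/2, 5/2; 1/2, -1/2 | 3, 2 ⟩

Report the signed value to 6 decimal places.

j₁+j₂−J=0  J+j₁−j₂=5  J−j₁+j₂=1  j₁+j₂+J+1=7
(j₁±m₁, j₂±m₂, J±M) = (5,0,0,1,5,1)
P² = 2400
sum k=0..0:
  [0] +1/120 = 1/120
S = 1/120
C² = P²·S² = 1/6 ; C = +0.408248

+√(1/6) = +0.408248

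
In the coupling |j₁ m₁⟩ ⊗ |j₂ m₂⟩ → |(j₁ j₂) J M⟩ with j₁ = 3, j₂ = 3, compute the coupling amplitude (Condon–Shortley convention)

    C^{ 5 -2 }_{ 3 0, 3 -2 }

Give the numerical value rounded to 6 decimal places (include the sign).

+√(1/3) = +0.577350

j₁+j₂−J=1  J+j₁−j₂=5  J−j₁+j₂=5  j₁+j₂+J+1=12
(j₁±m₁, j₂±m₂, J±M) = (3,3,1,5,3,7)
P² = 43200
sum k=0..1:
  [0] +1/288 = 1/288
  [1] −1/1440 = -1/1440
S = 1/360
C² = P²·S² = 1/3 ; C = +0.577350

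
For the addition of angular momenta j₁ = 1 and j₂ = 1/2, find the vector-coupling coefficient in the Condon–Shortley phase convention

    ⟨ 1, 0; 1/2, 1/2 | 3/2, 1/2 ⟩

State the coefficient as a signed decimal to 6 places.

+0.816497  (= +√(2/3))

j₁+j₂−J=0  J+j₁−j₂=2  J−j₁+j₂=1  j₁+j₂+J+1=4
(j₁±m₁, j₂±m₂, J±M) = (1,1,1,0,2,1)
P² = 2/3
sum k=0..0:
  [0] +1/1 = 1
S = 1
C² = P²·S² = 2/3 ; C = +0.816497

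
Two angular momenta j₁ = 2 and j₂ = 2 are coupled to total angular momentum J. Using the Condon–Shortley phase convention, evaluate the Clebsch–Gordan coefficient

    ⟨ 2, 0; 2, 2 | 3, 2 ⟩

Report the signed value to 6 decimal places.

-0.707107  (= −√(1/2))

j₁+j₂−J=1  J+j₁−j₂=3  J−j₁+j₂=3  j₁+j₂+J+1=8
(j₁±m₁, j₂±m₂, J±M) = (2,2,4,0,5,1)
P² = 72
sum k=1..1:
  [1] −1/12 = -1/12
S = -1/12
C² = P²·S² = 1/2 ; C = -0.707107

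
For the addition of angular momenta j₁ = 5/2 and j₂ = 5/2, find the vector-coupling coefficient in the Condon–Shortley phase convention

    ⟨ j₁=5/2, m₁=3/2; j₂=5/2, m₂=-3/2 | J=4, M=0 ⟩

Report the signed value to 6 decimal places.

j₁+j₂−J=1  J+j₁−j₂=4  J−j₁+j₂=4  j₁+j₂+J+1=10
(j₁±m₁, j₂±m₂, J±M) = (4,1,1,4,4,4)
P² = 82944/175
sum k=0..1:
  [0] +1/36 = 1/36
  [1] −1/576 = -1/576
S = 5/192
C² = P²·S² = 9/28 ; C = +0.566947

+0.566947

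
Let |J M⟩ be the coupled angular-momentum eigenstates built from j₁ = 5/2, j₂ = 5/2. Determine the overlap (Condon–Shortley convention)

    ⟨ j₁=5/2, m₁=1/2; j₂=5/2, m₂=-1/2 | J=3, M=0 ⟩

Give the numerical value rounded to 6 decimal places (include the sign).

√[7·2!3!3!/9! · 3!2!2!3!3!3!] = √(36/5)
  +(−1)^0/∏(0,2,2,2,1,1)! = 1/8  (running 1/8)
  +(−1)^1/∏(1,1,1,1,2,2)! = -1/4  (running -1/8)
  +(−1)^2/∏(2,0,0,0,3,3)! = 1/72  (running -1/9)
⟨..|..⟩ = √(36/5)·(-1/9) = -0.298142

-0.298142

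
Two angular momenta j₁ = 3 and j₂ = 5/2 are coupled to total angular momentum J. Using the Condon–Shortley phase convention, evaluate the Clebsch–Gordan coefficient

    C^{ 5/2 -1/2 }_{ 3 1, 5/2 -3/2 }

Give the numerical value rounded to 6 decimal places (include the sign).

√[6·3!3!2!/9! · 4!2!1!4!2!3!] = √(576/35)
  +(−1)^0/∏(0,3,2,1,1,1)! = 1/12  (running 1/12)
  +(−1)^1/∏(1,2,1,0,2,2)! = -1/8  (running -1/24)
⟨..|..⟩ = √(576/35)·(-1/24) = -0.169031

−√(1/35) = -0.169031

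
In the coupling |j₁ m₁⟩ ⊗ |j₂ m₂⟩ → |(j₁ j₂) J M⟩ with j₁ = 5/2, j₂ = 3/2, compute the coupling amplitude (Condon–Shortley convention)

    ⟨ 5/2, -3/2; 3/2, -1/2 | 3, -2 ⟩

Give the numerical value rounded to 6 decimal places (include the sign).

triangle: 1!*4!*2!/8! = 48/40320
(j±m)!: 1!*4!*1!*2!*1!*5! = 5760
prefactor² = (2J+1)*Δ*N² = 48
  k=0: +1/(0!*1!*4!*1!*0!*1!) = 1/24
  k=1: −1/(1!*0!*3!*0!*1!*2!) = -1/12
Σ = -1/24  ⇒  CG² = 48*(-1/24)² = 1/12
CG = −√(1/12) = -0.288675

-0.288675  (= −√(1/12))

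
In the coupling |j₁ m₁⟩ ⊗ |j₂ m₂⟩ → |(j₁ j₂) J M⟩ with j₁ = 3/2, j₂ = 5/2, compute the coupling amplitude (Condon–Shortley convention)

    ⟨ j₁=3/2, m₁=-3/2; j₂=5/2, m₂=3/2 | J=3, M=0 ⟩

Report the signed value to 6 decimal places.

-0.547723

triangle: 1!*2!*4!/8! = 48/40320
(j±m)!: 0!*3!*4!*1!*3!*3! = 5184
prefactor² = (2J+1)*Δ*N² = 216/5
  k=1: −1/(1!*0!*2!*3!*0!*1!) = -1/12
Σ = -1/12  ⇒  CG² = 216/5*(-1/12)² = 3/10
CG = −√(3/10) = -0.547723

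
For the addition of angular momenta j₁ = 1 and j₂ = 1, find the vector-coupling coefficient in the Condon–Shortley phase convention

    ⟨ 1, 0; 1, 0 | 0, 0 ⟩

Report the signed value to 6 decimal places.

j₁+j₂−J=2  J+j₁−j₂=0  J−j₁+j₂=0  j₁+j₂+J+1=3
(j₁±m₁, j₂±m₂, J±M) = (1,1,1,1,0,0)
P² = 1/3
sum k=1..1:
  [1] −1/1 = -1
S = -1
C² = P²·S² = 1/3 ; C = -0.577350

-0.577350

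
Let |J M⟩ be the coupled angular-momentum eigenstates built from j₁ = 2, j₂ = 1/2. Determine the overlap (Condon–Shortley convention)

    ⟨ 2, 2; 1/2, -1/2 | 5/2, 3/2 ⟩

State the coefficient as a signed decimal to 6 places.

+√(1/5) = +0.447214

j₁+j₂−J=0  J+j₁−j₂=4  J−j₁+j₂=1  j₁+j₂+J+1=6
(j₁±m₁, j₂±m₂, J±M) = (4,0,0,1,4,1)
P² = 576/5
sum k=0..0:
  [0] +1/24 = 1/24
S = 1/24
C² = P²·S² = 1/5 ; C = +0.447214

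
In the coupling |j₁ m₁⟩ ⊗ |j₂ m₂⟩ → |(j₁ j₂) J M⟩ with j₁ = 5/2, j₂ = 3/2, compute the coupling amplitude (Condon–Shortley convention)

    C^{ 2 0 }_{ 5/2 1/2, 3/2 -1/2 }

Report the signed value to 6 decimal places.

triangle: 2!×3!×1!/7! = 12/5040
(j±m)!: 3!×2!×1!×2!×2!×2! = 96
prefactor² = (2J+1)×Δ×N² = 8/7
  k=0: +1/(0!×2!×2!×1!×1!×0!) = 1/4
  k=1: −1/(1!×1!×1!×0!×2!×1!) = -1/2
Σ = -1/4  ⇒  CG² = 8/7×(-1/4)² = 1/14
CG = −√(1/14) = -0.267261

-0.267261  (= −√(1/14))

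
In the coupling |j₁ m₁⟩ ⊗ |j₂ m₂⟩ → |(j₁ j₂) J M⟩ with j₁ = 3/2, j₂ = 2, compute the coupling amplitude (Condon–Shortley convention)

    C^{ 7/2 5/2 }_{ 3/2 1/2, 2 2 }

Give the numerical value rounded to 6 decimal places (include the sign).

+0.654654

triangle: 0!×3!×4!/8! = 144/40320
(j±m)!: 2!×1!×4!×0!×6!×1! = 34560
prefactor² = (2J+1)×Δ×N² = 6912/7
  k=0: +1/(0!×0!×1!×4!×2!×0!) = 1/48
Σ = 1/48  ⇒  CG² = 6912/7×1/48² = 3/7
CG = +√(3/7) = +0.654654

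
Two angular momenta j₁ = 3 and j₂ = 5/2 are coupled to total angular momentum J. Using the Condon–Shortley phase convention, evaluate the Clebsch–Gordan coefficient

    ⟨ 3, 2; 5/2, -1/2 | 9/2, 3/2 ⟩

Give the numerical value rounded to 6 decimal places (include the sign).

√[10·1!5!4!/11! · 5!1!2!3!6!3!] = √(345600/77)
  +(−1)^0/∏(0,1,1,2,4,2)! = 1/96  (running 1/96)
  +(−1)^1/∏(1,0,0,1,5,3)! = -1/720  (running 13/1440)
⟨..|..⟩ = √(345600/77)·(13/1440) = +0.604815

+√(169/462) ≈ +0.604815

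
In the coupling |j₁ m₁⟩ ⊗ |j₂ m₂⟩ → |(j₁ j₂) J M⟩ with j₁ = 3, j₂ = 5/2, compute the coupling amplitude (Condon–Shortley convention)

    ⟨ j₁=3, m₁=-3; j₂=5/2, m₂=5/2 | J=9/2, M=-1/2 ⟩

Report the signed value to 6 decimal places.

-0.147122

triangle: 1!·5!·4!/11! = 2880/39916800
(j±m)!: 0!·6!·5!·0!·4!·5! = 248832000
prefactor² = (2J+1)·Δ·N² = 13824000/77
  k=1: −1/(1!·0!·5!·4!·0!·0!) = -1/2880
Σ = -1/2880  ⇒  CG² = 13824000/77·(-1/2880)² = 5/231
CG = −√(5/231) = -0.147122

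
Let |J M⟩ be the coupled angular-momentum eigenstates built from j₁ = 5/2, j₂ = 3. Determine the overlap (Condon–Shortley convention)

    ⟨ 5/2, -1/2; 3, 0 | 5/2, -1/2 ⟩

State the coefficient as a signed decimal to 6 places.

j₁+j₂−J=3  J+j₁−j₂=2  J−j₁+j₂=3  j₁+j₂+J+1=9
(j₁±m₁, j₂±m₂, J±M) = (2,3,3,3,2,3)
P² = 216/35
sum k=1..3:
  [1] −1/8 = -1/8
  [2] +1/4 = 1/4
  [3] −1/72 = -1/72
S = 1/9
C² = P²·S² = 8/105 ; C = +0.276026

+√(8/105) = +0.276026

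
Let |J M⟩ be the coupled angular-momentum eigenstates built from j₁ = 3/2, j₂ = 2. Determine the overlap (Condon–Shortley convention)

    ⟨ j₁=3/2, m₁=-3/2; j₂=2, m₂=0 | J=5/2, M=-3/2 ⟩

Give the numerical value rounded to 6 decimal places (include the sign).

j₁+j₂−J=1  J+j₁−j₂=2  J−j₁+j₂=3  j₁+j₂+J+1=7
(j₁±m₁, j₂±m₂, J±M) = (0,3,2,2,1,4)
P² = 288/35
sum k=1..1:
  [1] −1/4 = -1/4
S = -1/4
C² = P²·S² = 18/35 ; C = -0.717137

−√(18/35) ≈ -0.717137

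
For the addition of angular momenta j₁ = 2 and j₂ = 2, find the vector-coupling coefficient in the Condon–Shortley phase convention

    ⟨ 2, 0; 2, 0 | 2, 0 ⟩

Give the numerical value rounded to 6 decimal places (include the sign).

−√(2/7) = -0.534522

j₁+j₂−J=2  J+j₁−j₂=2  J−j₁+j₂=2  j₁+j₂+J+1=7
(j₁±m₁, j₂±m₂, J±M) = (2,2,2,2,2,2)
P² = 32/63
sum k=0..2:
  [0] +1/8 = 1/8
  [1] −1/1 = -1
  [2] +1/8 = 1/8
S = -3/4
C² = P²·S² = 2/7 ; C = -0.534522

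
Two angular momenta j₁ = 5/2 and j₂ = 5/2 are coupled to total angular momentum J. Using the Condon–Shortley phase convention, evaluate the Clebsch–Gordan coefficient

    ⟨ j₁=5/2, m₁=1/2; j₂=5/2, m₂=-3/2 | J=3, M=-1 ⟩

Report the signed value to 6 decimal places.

triangle: 2!·3!·3!/9! = 72/362880
(j±m)!: 3!·2!·1!·4!·2!·4! = 13824
prefactor² = (2J+1)·Δ·N² = 96/5
  k=0: +1/(0!·2!·2!·1!·1!·2!) = 1/8
  k=1: −1/(1!·1!·1!·0!·2!·3!) = -1/12
Σ = 1/24  ⇒  CG² = 96/5·1/24² = 1/30
CG = +√(1/30) = +0.182574

+0.182574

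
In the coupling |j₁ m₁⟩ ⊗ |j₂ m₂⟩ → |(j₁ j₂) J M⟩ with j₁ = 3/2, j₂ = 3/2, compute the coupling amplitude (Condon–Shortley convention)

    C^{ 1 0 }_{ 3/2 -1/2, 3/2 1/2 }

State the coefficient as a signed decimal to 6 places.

j₁+j₂−J=2  J+j₁−j₂=1  J−j₁+j₂=1  j₁+j₂+J+1=5
(j₁±m₁, j₂±m₂, J±M) = (1,2,2,1,1,1)
P² = 1/5
sum k=1..2:
  [1] −1/1 = -1
  [2] +1/2 = 1/2
S = -1/2
C² = P²·S² = 1/20 ; C = -0.223607

-0.223607  (= −√(1/20))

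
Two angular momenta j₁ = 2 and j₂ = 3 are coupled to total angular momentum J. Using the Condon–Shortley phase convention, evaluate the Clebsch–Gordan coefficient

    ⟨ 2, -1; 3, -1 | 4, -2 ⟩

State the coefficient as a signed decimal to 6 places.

-0.188982  (= −√(1/28))

√[9·1!3!5!/10! · 1!3!2!4!2!6!] = √(5184/7)
  +(−1)^0/∏(0,1,3,2,0,3)! = 1/72  (running 1/72)
  +(−1)^1/∏(1,0,2,1,1,4)! = -1/48  (running -1/144)
⟨..|..⟩ = √(5184/7)·(-1/144) = -0.188982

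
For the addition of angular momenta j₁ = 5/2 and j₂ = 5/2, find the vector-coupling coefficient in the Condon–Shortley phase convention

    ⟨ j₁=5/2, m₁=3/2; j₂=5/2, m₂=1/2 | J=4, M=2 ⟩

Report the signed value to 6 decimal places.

√[9·1!4!4!/10! · 4!1!3!2!6!2!] = √(20736/35)
  +(−1)^0/∏(0,1,1,3,3,1)! = 1/36  (running 1/36)
  +(−1)^1/∏(1,0,0,2,4,2)! = -1/96  (running 5/288)
⟨..|..⟩ = √(20736/35)·(5/288) = +0.422577

+0.422577  (= +√(5/28))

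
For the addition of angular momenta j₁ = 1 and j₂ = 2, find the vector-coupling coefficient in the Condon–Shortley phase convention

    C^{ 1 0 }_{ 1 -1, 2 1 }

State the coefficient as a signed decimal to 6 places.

√[3·2!0!2!/5! · 0!2!3!1!1!1!] = √(6/5)
  +(−1)^2/∏(2,0,0,1,0,1)! = 1/2  (running 1/2)
⟨..|..⟩ = √(6/5)·(1/2) = +0.547723

+0.547723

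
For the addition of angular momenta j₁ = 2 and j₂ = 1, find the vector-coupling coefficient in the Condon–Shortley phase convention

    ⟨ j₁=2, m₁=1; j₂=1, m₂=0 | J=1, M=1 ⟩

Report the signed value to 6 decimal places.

triangle: 2!*2!*0!/5! = 4/120
(j±m)!: 3!*1!*1!*1!*2!*0! = 12
prefactor² = (2J+1)*Δ*N² = 6/5
  k=1: −1/(1!*1!*0!*0!*2!*0!) = -1/2
Σ = -1/2  ⇒  CG² = 6/5*(-1/2)² = 3/10
CG = −√(3/10) = -0.547723

-0.547723  (= −√(3/10))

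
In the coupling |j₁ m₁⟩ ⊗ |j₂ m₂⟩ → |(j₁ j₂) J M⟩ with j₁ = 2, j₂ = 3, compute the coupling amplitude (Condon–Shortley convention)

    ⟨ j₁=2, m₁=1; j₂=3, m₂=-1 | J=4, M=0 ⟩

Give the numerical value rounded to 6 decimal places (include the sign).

+√(5/14) ≈ +0.597614

triangle: 1!×3!×5!/10! = 720/3628800
(j±m)!: 3!×1!×2!×4!×4!×4! = 165888
prefactor² = (2J+1)×Δ×N² = 10368/35
  k=0: +1/(0!×1!×1!×2!×2!×3!) = 1/24
  k=1: −1/(1!×0!×0!×1!×3!×4!) = -1/144
Σ = 5/144  ⇒  CG² = 10368/35×5/144² = 5/14
CG = +√(5/14) = +0.597614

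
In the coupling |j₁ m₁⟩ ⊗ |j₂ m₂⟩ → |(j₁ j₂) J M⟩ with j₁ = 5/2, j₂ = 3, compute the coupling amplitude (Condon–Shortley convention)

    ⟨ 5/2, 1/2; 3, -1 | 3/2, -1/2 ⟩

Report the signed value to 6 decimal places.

−√(1/105) ≈ -0.097590

j₁+j₂−J=4  J+j₁−j₂=1  J−j₁+j₂=2  j₁+j₂+J+1=8
(j₁±m₁, j₂±m₂, J±M) = (3,2,2,4,1,2)
P² = 192/35
sum k=1..2:
  [1] −1/6 = -1/6
  [2] +1/8 = 1/8
S = -1/24
C² = P²·S² = 1/105 ; C = -0.097590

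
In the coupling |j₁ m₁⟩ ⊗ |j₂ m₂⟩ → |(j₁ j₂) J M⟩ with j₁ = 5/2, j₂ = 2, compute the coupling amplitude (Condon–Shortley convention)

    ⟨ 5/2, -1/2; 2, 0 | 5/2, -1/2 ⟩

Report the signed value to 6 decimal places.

−√(8/35) = -0.478091

j₁+j₂−J=2  J+j₁−j₂=3  J−j₁+j₂=2  j₁+j₂+J+1=8
(j₁±m₁, j₂±m₂, J±M) = (2,3,2,2,2,3)
P² = 72/35
sum k=0..2:
  [0] +1/24 = 1/24
  [1] −1/2 = -1/2
  [2] +1/8 = 1/8
S = -1/3
C² = P²·S² = 8/35 ; C = -0.478091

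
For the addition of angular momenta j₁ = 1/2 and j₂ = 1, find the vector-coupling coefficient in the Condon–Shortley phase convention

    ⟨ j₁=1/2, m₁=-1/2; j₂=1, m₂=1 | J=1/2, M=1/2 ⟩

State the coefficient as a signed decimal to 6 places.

-0.816497

triangle: 1!*0!*1!/3! = 1/6
(j±m)!: 0!*1!*2!*0!*1!*0! = 2
prefactor² = (2J+1)*Δ*N² = 2/3
  k=1: −1/(1!*0!*0!*1!*0!*0!) = -1
Σ = -1  ⇒  CG² = 2/3*(-1)² = 2/3
CG = −√(2/3) = -0.816497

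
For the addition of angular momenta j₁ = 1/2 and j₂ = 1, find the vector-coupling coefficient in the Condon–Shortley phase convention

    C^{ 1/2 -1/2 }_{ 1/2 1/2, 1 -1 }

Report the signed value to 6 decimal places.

j₁+j₂−J=1  J+j₁−j₂=0  J−j₁+j₂=1  j₁+j₂+J+1=3
(j₁±m₁, j₂±m₂, J±M) = (1,0,0,2,0,1)
P² = 2/3
sum k=0..0:
  [0] +1/1 = 1
S = 1
C² = P²·S² = 2/3 ; C = +0.816497

+0.816497  (= +√(2/3))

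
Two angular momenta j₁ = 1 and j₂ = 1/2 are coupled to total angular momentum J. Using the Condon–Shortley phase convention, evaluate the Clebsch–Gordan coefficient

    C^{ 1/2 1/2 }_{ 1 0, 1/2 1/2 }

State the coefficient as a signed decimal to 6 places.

j₁+j₂−J=1  J+j₁−j₂=1  J−j₁+j₂=0  j₁+j₂+J+1=3
(j₁±m₁, j₂±m₂, J±M) = (1,1,1,0,1,0)
P² = 1/3
sum k=1..1:
  [1] −1/1 = -1
S = -1
C² = P²·S² = 1/3 ; C = -0.577350

−√(1/3) ≈ -0.577350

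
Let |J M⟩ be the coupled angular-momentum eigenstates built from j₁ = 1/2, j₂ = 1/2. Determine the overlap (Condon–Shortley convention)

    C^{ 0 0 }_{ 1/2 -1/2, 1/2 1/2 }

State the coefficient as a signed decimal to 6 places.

−√(1/2) = -0.707107

triangle: 1!×0!×0!/2! = 1/2
(j±m)!: 0!×1!×1!×0!×0!×0! = 1
prefactor² = (2J+1)×Δ×N² = 1/2
  k=1: −1/(1!×0!×0!×0!×0!×0!) = -1
Σ = -1  ⇒  CG² = 1/2×(-1)² = 1/2
CG = −√(1/2) = -0.707107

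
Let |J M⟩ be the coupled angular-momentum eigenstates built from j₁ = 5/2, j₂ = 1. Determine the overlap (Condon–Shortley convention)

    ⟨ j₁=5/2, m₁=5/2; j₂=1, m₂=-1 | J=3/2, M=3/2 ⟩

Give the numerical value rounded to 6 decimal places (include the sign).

j₁+j₂−J=2  J+j₁−j₂=3  J−j₁+j₂=0  j₁+j₂+J+1=6
(j₁±m₁, j₂±m₂, J±M) = (5,0,0,2,3,0)
P² = 96
sum k=0..0:
  [0] +1/12 = 1/12
S = 1/12
C² = P²·S² = 2/3 ; C = +0.816497

+√(2/3) ≈ +0.816497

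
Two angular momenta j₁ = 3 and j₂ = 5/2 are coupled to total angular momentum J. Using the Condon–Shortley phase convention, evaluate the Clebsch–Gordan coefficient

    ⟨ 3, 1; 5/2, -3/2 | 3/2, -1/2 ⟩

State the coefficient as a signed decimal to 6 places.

j₁+j₂−J=4  J+j₁−j₂=2  J−j₁+j₂=1  j₁+j₂+J+1=8
(j₁±m₁, j₂±m₂, J±M) = (4,2,1,4,1,2)
P² = 384/35
sum k=0..1:
  [0] +1/48 = 1/48
  [1] −1/6 = -1/6
S = -7/48
C² = P²·S² = 7/30 ; C = -0.483046

−√(7/30) ≈ -0.483046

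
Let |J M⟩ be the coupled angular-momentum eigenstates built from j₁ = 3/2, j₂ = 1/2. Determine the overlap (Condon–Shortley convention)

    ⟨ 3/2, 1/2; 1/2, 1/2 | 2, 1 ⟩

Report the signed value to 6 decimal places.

+0.866025  (= +√(3/4))

√[5·0!3!1!/5! · 2!1!1!0!3!1!] = √(3)
  +(−1)^0/∏(0,0,1,1,2,0)! = 1/2  (running 1/2)
⟨..|..⟩ = √(3)·(1/2) = +0.866025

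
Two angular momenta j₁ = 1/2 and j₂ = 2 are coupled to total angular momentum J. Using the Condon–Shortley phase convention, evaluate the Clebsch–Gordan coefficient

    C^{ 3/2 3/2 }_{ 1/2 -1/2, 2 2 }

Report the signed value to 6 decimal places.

√[4·1!0!3!/5! · 0!1!4!0!3!0!] = √(144/5)
  +(−1)^1/∏(1,0,0,3,0,0)! = -1/6  (running -1/6)
⟨..|..⟩ = √(144/5)·(-1/6) = -0.894427

-0.894427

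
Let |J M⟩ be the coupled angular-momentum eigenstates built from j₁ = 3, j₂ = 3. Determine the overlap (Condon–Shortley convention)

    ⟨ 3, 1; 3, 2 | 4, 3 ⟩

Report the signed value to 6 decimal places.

triangle: 2!*4!*4!/11! = 1152/39916800
(j±m)!: 4!*2!*5!*1!*7!*1! = 29030400
prefactor² = (2J+1)*Δ*N² = 82944/11
  k=1: −1/(1!*1!*1!*4!*3!*0!) = -1/144
  k=2: +1/(2!*0!*0!*3!*4!*1!) = 1/288
Σ = -1/288  ⇒  CG² = 82944/11*(-1/288)² = 1/11
CG = −√(1/11) = -0.301511

-0.301511  (= −√(1/11))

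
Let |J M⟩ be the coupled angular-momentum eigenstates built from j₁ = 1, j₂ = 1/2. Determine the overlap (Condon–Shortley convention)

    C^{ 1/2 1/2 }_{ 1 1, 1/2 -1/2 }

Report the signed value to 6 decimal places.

√[2·1!1!0!/3! · 2!0!0!1!1!0!] = √(2/3)
  +(−1)^0/∏(0,1,0,0,1,0)! = 1  (running 1)
⟨..|..⟩ = √(2/3)·(1) = +0.816497

+0.816497  (= +√(2/3))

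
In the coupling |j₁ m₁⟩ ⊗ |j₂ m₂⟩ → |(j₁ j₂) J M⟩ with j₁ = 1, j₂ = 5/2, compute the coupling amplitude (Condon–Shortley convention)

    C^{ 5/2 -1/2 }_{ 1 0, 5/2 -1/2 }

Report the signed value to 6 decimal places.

+√(1/35) = +0.169031

triangle: 1!×1!×4!/7! = 24/5040
(j±m)!: 1!×1!×2!×3!×2!×3! = 144
prefactor² = (2J+1)×Δ×N² = 144/35
  k=0: +1/(0!×1!×1!×2!×0!×2!) = 1/4
  k=1: −1/(1!×0!×0!×1!×1!×3!) = -1/6
Σ = 1/12  ⇒  CG² = 144/35×1/12² = 1/35
CG = +√(1/35) = +0.169031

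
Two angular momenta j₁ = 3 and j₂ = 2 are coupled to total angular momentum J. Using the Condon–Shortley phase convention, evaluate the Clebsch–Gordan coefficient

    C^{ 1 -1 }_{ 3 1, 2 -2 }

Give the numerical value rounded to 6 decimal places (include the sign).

√[3·4!2!0!/7! · 4!2!0!4!0!2!] = √(2304/35)
  +(−1)^0/∏(0,4,2,0,0,0)! = 1/48  (running 1/48)
⟨..|..⟩ = √(2304/35)·(1/48) = +0.169031

+√(1/35) ≈ +0.169031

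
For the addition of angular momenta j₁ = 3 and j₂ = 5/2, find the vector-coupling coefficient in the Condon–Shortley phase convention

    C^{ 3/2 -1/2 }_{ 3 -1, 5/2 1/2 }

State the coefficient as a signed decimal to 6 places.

√[4·4!2!1!/8! · 2!4!3!2!1!2!] = √(192/35)
  +(−1)^2/∏(2,2,2,1,0,0)! = 1/8  (running 1/8)
  +(−1)^3/∏(3,1,1,0,1,1)! = -1/6  (running -1/24)
⟨..|..⟩ = √(192/35)·(-1/24) = -0.097590

−√(1/105) = -0.097590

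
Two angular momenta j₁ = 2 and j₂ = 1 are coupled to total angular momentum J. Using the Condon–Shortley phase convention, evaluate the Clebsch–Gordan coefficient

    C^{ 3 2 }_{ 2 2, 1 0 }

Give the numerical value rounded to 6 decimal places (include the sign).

+0.577350  (= +√(1/3))

triangle: 0!*4!*2!/7! = 48/5040
(j±m)!: 4!*0!*1!*1!*5!*1! = 2880
prefactor² = (2J+1)*Δ*N² = 192
  k=0: +1/(0!*0!*0!*1!*4!*1!) = 1/24
Σ = 1/24  ⇒  CG² = 192*1/24² = 1/3
CG = +√(1/3) = +0.577350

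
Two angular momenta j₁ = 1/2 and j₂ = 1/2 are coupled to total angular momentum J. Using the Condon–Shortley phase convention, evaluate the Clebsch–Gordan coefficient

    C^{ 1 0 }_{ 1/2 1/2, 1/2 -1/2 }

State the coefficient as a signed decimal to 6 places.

+0.707107

triangle: 0!*1!*1!/3! = 1/6
(j±m)!: 1!*0!*0!*1!*1!*1! = 1
prefactor² = (2J+1)*Δ*N² = 1/2
  k=0: +1/(0!*0!*0!*0!*1!*1!) = 1
Σ = 1  ⇒  CG² = 1/2*1² = 1/2
CG = +√(1/2) = +0.707107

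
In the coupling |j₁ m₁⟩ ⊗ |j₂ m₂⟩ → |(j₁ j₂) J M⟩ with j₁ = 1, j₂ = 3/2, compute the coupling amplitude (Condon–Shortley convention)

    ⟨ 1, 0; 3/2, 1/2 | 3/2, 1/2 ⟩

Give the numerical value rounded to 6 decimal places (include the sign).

−√(1/15) ≈ -0.258199

triangle: 1!·1!·2!/5! = 2/120
(j±m)!: 1!·1!·2!·1!·2!·1! = 4
prefactor² = (2J+1)·Δ·N² = 4/15
  k=0: +1/(0!·1!·1!·2!·0!·0!) = 1/2
  k=1: −1/(1!·0!·0!·1!·1!·1!) = -1
Σ = -1/2  ⇒  CG² = 4/15·(-1/2)² = 1/15
CG = −√(1/15) = -0.258199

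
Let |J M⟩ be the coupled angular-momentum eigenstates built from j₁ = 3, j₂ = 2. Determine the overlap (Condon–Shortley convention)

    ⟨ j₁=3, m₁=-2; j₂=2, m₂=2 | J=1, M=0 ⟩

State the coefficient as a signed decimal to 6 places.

+0.377964

j₁+j₂−J=4  J+j₁−j₂=2  J−j₁+j₂=0  j₁+j₂+J+1=7
(j₁±m₁, j₂±m₂, J±M) = (1,5,4,0,1,1)
P² = 576/7
sum k=4..4:
  [4] +1/24 = 1/24
S = 1/24
C² = P²·S² = 1/7 ; C = +0.377964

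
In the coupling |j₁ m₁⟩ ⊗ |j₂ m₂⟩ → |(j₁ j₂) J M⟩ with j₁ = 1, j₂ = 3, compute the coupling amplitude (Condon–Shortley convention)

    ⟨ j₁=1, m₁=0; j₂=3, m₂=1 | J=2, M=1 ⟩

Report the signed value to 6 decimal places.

-0.617213  (= −√(8/21))

j₁+j₂−J=2  J+j₁−j₂=0  J−j₁+j₂=4  j₁+j₂+J+1=7
(j₁±m₁, j₂±m₂, J±M) = (1,1,4,2,3,1)
P² = 96/7
sum k=1..1:
  [1] −1/6 = -1/6
S = -1/6
C² = P²·S² = 8/21 ; C = -0.617213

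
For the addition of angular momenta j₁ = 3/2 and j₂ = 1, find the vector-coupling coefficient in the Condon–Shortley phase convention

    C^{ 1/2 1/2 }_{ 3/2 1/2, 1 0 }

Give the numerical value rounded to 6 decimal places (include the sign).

√[2·2!1!0!/4! · 2!1!1!1!1!0!] = √(1/3)
  +(−1)^1/∏(1,1,0,0,1,0)! = -1  (running -1)
⟨..|..⟩ = √(1/3)·(-1) = -0.577350

-0.577350  (= −√(1/3))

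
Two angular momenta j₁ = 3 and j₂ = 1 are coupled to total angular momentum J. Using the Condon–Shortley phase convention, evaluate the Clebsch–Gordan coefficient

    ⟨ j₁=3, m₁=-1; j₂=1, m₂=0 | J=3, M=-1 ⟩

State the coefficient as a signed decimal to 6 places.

√[7·1!5!1!/8! · 2!4!1!1!2!4!] = √(48)
  +(−1)^0/∏(0,1,4,1,1,0)! = 1/24  (running 1/24)
  +(−1)^1/∏(1,0,3,0,2,1)! = -1/12  (running -1/24)
⟨..|..⟩ = √(48)·(-1/24) = -0.288675

-0.288675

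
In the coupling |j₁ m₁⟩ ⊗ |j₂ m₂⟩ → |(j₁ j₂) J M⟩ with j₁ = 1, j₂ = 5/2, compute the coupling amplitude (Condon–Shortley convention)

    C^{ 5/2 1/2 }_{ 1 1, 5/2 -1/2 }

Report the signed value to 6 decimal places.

√[6·1!1!4!/7! · 2!0!2!3!3!2!] = √(288/35)
  +(−1)^0/∏(0,1,0,2,1,2)! = 1/4  (running 1/4)
⟨..|..⟩ = √(288/35)·(1/4) = +0.717137

+0.717137  (= +√(18/35))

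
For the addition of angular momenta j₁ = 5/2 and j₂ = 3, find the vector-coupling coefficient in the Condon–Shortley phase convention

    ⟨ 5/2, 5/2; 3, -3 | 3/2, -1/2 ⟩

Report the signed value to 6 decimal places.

+√(5/14) = +0.597614

triangle: 4!*1!*2!/8! = 48/40320
(j±m)!: 5!*0!*0!*6!*1!*2! = 172800
prefactor² = (2J+1)*Δ*N² = 5760/7
  k=0: +1/(0!*4!*0!*0!*1!*2!) = 1/48
Σ = 1/48  ⇒  CG² = 5760/7*1/48² = 5/14
CG = +√(5/14) = +0.597614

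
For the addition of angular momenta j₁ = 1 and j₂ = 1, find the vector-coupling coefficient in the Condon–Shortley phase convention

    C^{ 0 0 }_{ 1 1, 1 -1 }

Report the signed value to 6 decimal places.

+√(1/3) ≈ +0.577350

√[1·2!0!0!/3! · 2!0!0!2!0!0!] = √(4/3)
  +(−1)^0/∏(0,2,0,0,0,0)! = 1/2  (running 1/2)
⟨..|..⟩ = √(4/3)·(1/2) = +0.577350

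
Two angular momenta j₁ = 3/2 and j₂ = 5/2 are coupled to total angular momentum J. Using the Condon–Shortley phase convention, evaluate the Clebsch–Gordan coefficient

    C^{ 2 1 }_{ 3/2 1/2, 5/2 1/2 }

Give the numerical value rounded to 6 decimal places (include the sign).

-0.545545  (= −√(25/84))

triangle: 2!*1!*3!/7! = 12/5040
(j±m)!: 2!*1!*3!*2!*3!*1! = 144
prefactor² = (2J+1)*Δ*N² = 12/7
  k=0: +1/(0!*2!*1!*3!*0!*0!) = 1/12
  k=1: −1/(1!*1!*0!*2!*1!*1!) = -1/2
Σ = -5/12  ⇒  CG² = 12/7*(-5/12)² = 25/84
CG = −√(25/84) = -0.545545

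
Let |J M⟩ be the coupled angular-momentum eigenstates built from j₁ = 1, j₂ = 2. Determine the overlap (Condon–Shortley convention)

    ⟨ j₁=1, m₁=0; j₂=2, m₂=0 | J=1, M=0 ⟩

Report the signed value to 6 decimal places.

-0.632456  (= −√(2/5))

triangle: 2!×0!×2!/5! = 4/120
(j±m)!: 1!×1!×2!×2!×1!×1! = 4
prefactor² = (2J+1)×Δ×N² = 2/5
  k=1: −1/(1!×1!×0!×1!×0!×1!) = -1
Σ = -1  ⇒  CG² = 2/5×(-1)² = 2/5
CG = −√(2/5) = -0.632456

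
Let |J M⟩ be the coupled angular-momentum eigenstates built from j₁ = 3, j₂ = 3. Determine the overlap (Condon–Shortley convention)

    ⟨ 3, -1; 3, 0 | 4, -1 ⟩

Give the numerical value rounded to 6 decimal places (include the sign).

√[9·2!4!4!/11! · 2!4!3!3!3!5!] = √(124416/385)
  +(−1)^0/∏(0,2,4,3,0,1)! = 1/288  (running 1/288)
  +(−1)^1/∏(1,1,3,2,1,2)! = -1/24  (running -11/288)
  +(−1)^2/∏(2,0,2,1,2,3)! = 1/48  (running -5/288)
⟨..|..⟩ = √(124416/385)·(-5/288) = -0.312094

-0.312094  (= −√(15/154))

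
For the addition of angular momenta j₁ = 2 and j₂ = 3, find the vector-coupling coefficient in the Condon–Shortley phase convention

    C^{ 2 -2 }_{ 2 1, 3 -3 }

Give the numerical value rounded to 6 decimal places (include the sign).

j₁+j₂−J=3  J+j₁−j₂=1  J−j₁+j₂=3  j₁+j₂+J+1=8
(j₁±m₁, j₂±m₂, J±M) = (3,1,0,6,0,4)
P² = 3240/7
sum k=0..0:
  [0] +1/36 = 1/36
S = 1/36
C² = P²·S² = 5/14 ; C = +0.597614

+√(5/14) = +0.597614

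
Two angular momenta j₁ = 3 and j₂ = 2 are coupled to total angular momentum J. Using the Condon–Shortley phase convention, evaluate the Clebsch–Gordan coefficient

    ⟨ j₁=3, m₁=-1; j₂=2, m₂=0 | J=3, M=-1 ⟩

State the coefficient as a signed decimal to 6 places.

√[7·2!4!2!/9! · 2!4!2!2!2!4!] = √(256/15)
  +(−1)^0/∏(0,2,4,2,0,0)! = 1/96  (running 1/96)
  +(−1)^1/∏(1,1,3,1,1,1)! = -1/6  (running -5/32)
  +(−1)^2/∏(2,0,2,0,2,2)! = 1/16  (running -3/32)
⟨..|..⟩ = √(256/15)·(-3/32) = -0.387298

-0.387298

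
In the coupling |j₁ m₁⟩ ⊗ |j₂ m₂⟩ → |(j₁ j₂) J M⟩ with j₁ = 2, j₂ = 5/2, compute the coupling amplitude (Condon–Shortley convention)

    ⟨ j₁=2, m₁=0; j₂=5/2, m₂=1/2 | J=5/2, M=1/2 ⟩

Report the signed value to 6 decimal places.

−√(8/35) = -0.478091

j₁+j₂−J=2  J+j₁−j₂=2  J−j₁+j₂=3  j₁+j₂+J+1=8
(j₁±m₁, j₂±m₂, J±M) = (2,2,3,2,3,2)
P² = 72/35
sum k=0..2:
  [0] +1/24 = 1/24
  [1] −1/2 = -1/2
  [2] +1/8 = 1/8
S = -1/3
C² = P²·S² = 8/35 ; C = -0.478091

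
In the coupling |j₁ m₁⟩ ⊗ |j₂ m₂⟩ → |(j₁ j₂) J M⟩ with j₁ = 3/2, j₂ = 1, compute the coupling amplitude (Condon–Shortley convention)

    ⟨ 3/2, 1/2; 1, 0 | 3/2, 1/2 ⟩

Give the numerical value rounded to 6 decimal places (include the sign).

j₁+j₂−J=1  J+j₁−j₂=2  J−j₁+j₂=1  j₁+j₂+J+1=5
(j₁±m₁, j₂±m₂, J±M) = (2,1,1,1,2,1)
P² = 4/15
sum k=0..1:
  [0] +1/1 = 1
  [1] −1/2 = -1/2
S = 1/2
C² = P²·S² = 1/15 ; C = +0.258199

+0.258199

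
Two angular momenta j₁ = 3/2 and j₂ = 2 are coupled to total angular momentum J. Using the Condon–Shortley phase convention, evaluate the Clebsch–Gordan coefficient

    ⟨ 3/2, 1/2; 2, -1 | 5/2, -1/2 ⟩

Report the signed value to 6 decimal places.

triangle: 1!*2!*3!/7! = 12/5040
(j±m)!: 2!*1!*1!*3!*2!*3! = 144
prefactor² = (2J+1)*Δ*N² = 72/35
  k=0: +1/(0!*1!*1!*1!*1!*2!) = 1/2
  k=1: −1/(1!*0!*0!*0!*2!*3!) = -1/12
Σ = 5/12  ⇒  CG² = 72/35*5/12² = 5/14
CG = +√(5/14) = +0.597614

+√(5/14) = +0.597614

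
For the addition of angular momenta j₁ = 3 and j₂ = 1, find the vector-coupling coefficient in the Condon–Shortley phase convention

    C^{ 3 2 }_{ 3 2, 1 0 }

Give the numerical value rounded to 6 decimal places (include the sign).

+√(1/3) = +0.577350

√[7·1!5!1!/8! · 5!1!1!1!5!1!] = √(300)
  +(−1)^0/∏(0,1,1,1,4,0)! = 1/24  (running 1/24)
  +(−1)^1/∏(1,0,0,0,5,1)! = -1/120  (running 1/30)
⟨..|..⟩ = √(300)·(1/30) = +0.577350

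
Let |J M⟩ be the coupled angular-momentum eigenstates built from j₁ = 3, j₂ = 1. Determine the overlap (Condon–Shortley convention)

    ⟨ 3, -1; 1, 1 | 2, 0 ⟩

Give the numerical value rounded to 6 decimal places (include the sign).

triangle: 2!·4!·0!/7! = 48/5040
(j±m)!: 2!·4!·2!·0!·2!·2! = 384
prefactor² = (2J+1)·Δ·N² = 128/7
  k=2: +1/(2!·0!·2!·0!·2!·0!) = 1/8
Σ = 1/8  ⇒  CG² = 128/7·1/8² = 2/7
CG = +√(2/7) = +0.534522

+0.534522  (= +√(2/7))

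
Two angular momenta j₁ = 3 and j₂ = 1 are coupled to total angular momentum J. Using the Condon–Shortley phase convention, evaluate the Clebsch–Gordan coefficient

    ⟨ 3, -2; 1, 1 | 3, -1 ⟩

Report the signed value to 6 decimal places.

j₁+j₂−J=1  J+j₁−j₂=5  J−j₁+j₂=1  j₁+j₂+J+1=8
(j₁±m₁, j₂±m₂, J±M) = (1,5,2,0,2,4)
P² = 240
sum k=1..1:
  [1] −1/24 = -1/24
S = -1/24
C² = P²·S² = 5/12 ; C = -0.645497

-0.645497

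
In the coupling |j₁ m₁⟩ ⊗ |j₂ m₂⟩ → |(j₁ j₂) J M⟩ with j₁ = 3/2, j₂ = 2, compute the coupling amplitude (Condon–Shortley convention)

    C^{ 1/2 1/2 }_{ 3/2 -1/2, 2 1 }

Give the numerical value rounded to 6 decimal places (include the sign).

√[2·3!0!1!/5! · 1!2!3!1!1!0!] = √(6/5)
  +(−1)^2/∏(2,1,0,1,0,0)! = 1/2  (running 1/2)
⟨..|..⟩ = √(6/5)·(1/2) = +0.547723

+0.547723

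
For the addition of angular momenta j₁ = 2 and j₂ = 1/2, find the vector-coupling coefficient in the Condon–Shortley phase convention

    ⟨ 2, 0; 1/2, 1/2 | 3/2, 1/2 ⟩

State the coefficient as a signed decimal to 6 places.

−√(2/5) ≈ -0.632456

√[4·1!3!0!/5! · 2!2!1!0!2!1!] = √(8/5)
  +(−1)^1/∏(1,0,1,0,2,0)! = -1/2  (running -1/2)
⟨..|..⟩ = √(8/5)·(-1/2) = -0.632456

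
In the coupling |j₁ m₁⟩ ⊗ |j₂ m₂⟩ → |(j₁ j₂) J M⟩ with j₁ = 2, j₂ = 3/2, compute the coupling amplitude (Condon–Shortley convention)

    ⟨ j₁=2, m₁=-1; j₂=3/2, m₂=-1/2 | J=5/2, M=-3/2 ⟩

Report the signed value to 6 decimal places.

-0.169031  (= −√(1/35))

√[6·1!3!2!/7! · 1!3!1!2!1!4!] = √(144/35)
  +(−1)^0/∏(0,1,3,1,0,1)! = 1/6  (running 1/6)
  +(−1)^1/∏(1,0,2,0,1,2)! = -1/4  (running -1/12)
⟨..|..⟩ = √(144/35)·(-1/12) = -0.169031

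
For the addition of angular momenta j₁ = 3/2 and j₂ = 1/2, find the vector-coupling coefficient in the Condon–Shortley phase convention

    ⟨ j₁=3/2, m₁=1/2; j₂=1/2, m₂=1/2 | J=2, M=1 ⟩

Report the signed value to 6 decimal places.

j₁+j₂−J=0  J+j₁−j₂=3  J−j₁+j₂=1  j₁+j₂+J+1=5
(j₁±m₁, j₂±m₂, J±M) = (2,1,1,0,3,1)
P² = 3
sum k=0..0:
  [0] +1/2 = 1/2
S = 1/2
C² = P²·S² = 3/4 ; C = +0.866025

+√(3/4) ≈ +0.866025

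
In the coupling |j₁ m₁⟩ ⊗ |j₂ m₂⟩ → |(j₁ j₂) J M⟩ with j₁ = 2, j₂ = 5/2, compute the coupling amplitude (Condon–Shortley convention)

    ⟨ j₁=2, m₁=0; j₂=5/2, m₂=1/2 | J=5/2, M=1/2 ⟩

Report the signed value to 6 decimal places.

-0.478091  (= −√(8/35))

j₁+j₂−J=2  J+j₁−j₂=2  J−j₁+j₂=3  j₁+j₂+J+1=8
(j₁±m₁, j₂±m₂, J±M) = (2,2,3,2,3,2)
P² = 72/35
sum k=0..2:
  [0] +1/24 = 1/24
  [1] −1/2 = -1/2
  [2] +1/8 = 1/8
S = -1/3
C² = P²·S² = 8/35 ; C = -0.478091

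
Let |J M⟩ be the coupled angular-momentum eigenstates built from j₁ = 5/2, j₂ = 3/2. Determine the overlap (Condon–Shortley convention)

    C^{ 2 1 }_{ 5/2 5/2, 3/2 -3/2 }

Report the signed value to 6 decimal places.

+0.597614

√[5·2!3!1!/7! · 5!0!0!3!3!1!] = √(360/7)
  +(−1)^0/∏(0,2,0,0,3,1)! = 1/12  (running 1/12)
⟨..|..⟩ = √(360/7)·(1/12) = +0.597614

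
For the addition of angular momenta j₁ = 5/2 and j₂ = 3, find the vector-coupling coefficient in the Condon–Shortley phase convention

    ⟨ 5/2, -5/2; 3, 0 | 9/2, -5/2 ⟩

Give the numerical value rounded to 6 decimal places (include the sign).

-0.615457

√[10·1!4!5!/11! · 0!5!3!3!2!7!] = √(345600/11)
  +(−1)^1/∏(1,0,4,2,0,3)! = -1/288  (running -1/288)
⟨..|..⟩ = √(345600/11)·(-1/288) = -0.615457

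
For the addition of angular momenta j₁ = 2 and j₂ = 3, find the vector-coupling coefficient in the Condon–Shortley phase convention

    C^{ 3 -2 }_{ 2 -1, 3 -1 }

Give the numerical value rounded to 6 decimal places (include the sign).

-0.500000  (= −√(1/4))

√[7·2!2!4!/9! · 1!3!2!4!1!5!] = √(64)
  +(−1)^1/∏(1,1,2,1,0,3)! = -1/12  (running -1/12)
  +(−1)^2/∏(2,0,1,0,1,4)! = 1/48  (running -1/16)
⟨..|..⟩ = √(64)·(-1/16) = -0.500000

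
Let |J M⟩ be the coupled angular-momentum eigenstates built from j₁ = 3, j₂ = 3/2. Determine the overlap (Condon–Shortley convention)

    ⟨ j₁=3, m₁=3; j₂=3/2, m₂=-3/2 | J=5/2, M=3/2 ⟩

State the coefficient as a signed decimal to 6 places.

triangle: 2!·4!·1!/8! = 48/40320
(j±m)!: 6!·0!·0!·3!·4!·1! = 103680
prefactor² = (2J+1)·Δ·N² = 5184/7
  k=0: +1/(0!·2!·0!·0!·4!·1!) = 1/48
Σ = 1/48  ⇒  CG² = 5184/7·1/48² = 9/28
CG = +√(9/28) = +0.566947

+√(9/28) ≈ +0.566947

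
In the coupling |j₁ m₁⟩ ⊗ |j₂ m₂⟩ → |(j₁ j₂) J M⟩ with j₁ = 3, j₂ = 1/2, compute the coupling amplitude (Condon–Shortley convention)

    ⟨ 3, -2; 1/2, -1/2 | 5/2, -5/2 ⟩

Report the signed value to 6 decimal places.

j₁+j₂−J=1  J+j₁−j₂=5  J−j₁+j₂=0  j₁+j₂+J+1=7
(j₁±m₁, j₂±m₂, J±M) = (1,5,0,1,0,5)
P² = 14400/7
sum k=0..0:
  [0] +1/120 = 1/120
S = 1/120
C² = P²·S² = 1/7 ; C = +0.377964

+0.377964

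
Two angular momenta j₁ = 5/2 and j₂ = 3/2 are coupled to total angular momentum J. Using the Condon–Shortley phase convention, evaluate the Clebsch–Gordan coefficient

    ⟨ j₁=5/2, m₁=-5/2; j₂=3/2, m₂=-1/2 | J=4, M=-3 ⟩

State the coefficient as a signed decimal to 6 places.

triangle: 0!×5!×3!/9! = 720/362880
(j±m)!: 0!×5!×1!×2!×1!×7! = 1209600
prefactor² = (2J+1)×Δ×N² = 21600
  k=0: +1/(0!×0!×5!×1!×0!×2!) = 1/240
Σ = 1/240  ⇒  CG² = 21600×1/240² = 3/8
CG = +√(3/8) = +0.612372

+0.612372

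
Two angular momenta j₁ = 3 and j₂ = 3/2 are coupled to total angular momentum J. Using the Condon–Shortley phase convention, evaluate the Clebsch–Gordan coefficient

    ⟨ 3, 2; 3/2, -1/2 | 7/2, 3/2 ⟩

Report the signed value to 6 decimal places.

+√(3/7) ≈ +0.654654

j₁+j₂−J=1  J+j₁−j₂=5  J−j₁+j₂=2  j₁+j₂+J+1=9
(j₁±m₁, j₂±m₂, J±M) = (5,1,1,2,5,2)
P² = 6400/21
sum k=0..1:
  [0] +1/24 = 1/24
  [1] −1/240 = -1/240
S = 3/80
C² = P²·S² = 3/7 ; C = +0.654654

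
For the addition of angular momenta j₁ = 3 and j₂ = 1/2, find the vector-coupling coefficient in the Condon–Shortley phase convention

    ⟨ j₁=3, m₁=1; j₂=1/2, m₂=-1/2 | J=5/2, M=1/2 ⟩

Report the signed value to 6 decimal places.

+√(4/7) = +0.755929

j₁+j₂−J=1  J+j₁−j₂=5  J−j₁+j₂=0  j₁+j₂+J+1=7
(j₁±m₁, j₂±m₂, J±M) = (4,2,0,1,3,2)
P² = 576/7
sum k=0..0:
  [0] +1/12 = 1/12
S = 1/12
C² = P²·S² = 4/7 ; C = +0.755929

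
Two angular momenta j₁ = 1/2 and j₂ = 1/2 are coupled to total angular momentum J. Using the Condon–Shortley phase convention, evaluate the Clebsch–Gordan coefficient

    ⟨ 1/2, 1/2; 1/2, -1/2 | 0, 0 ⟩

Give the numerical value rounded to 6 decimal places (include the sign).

+√(1/2) ≈ +0.707107

triangle: 1!·0!·0!/2! = 1/2
(j±m)!: 1!·0!·0!·1!·0!·0! = 1
prefactor² = (2J+1)·Δ·N² = 1/2
  k=0: +1/(0!·1!·0!·0!·0!·0!) = 1
Σ = 1  ⇒  CG² = 1/2·1² = 1/2
CG = +√(1/2) = +0.707107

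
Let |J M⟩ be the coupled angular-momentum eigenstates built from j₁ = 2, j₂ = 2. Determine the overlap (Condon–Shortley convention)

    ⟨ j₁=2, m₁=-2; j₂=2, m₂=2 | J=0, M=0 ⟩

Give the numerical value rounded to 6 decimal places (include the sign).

j₁+j₂−J=4  J+j₁−j₂=0  J−j₁+j₂=0  j₁+j₂+J+1=5
(j₁±m₁, j₂±m₂, J±M) = (0,4,4,0,0,0)
P² = 576/5
sum k=4..4:
  [4] +1/24 = 1/24
S = 1/24
C² = P²·S² = 1/5 ; C = +0.447214

+0.447214  (= +√(1/5))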